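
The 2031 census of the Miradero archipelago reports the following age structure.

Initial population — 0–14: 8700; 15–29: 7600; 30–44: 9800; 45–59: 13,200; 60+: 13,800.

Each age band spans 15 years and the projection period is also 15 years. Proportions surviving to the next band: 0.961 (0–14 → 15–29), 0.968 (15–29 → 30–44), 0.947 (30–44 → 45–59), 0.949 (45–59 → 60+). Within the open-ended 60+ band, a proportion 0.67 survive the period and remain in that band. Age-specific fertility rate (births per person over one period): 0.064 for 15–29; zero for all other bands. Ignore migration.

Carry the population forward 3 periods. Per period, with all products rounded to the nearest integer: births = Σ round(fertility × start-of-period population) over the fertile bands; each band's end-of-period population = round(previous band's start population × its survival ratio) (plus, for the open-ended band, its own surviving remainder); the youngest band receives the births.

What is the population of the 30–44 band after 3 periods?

— Period 1 —
Births: 7600 × 0.064 = 486
15–29: 8700 × 0.961 = 8361
30–44: 7600 × 0.968 = 7357
45–59: 9800 × 0.947 = 9281
60+: 13200 × 0.949 + 13800 × 0.67 = 12527 + 9246 = 21773
Population now: 0–14=486, 15–29=8361, 30–44=7357, 45–59=9281, 60+=21773
— Period 2 —
Births: 8361 × 0.064 = 535
15–29: 486 × 0.961 = 467
30–44: 8361 × 0.968 = 8093
45–59: 7357 × 0.947 = 6967
60+: 9281 × 0.949 + 21773 × 0.67 = 8808 + 14588 = 23396
Population now: 0–14=535, 15–29=467, 30–44=8093, 45–59=6967, 60+=23396
— Period 3 —
Births: 467 × 0.064 = 30
15–29: 535 × 0.961 = 514
30–44: 467 × 0.968 = 452
45–59: 8093 × 0.947 = 7664
60+: 6967 × 0.949 + 23396 × 0.67 = 6612 + 15675 = 22287
Population now: 0–14=30, 15–29=514, 30–44=452, 45–59=7664, 60+=22287

452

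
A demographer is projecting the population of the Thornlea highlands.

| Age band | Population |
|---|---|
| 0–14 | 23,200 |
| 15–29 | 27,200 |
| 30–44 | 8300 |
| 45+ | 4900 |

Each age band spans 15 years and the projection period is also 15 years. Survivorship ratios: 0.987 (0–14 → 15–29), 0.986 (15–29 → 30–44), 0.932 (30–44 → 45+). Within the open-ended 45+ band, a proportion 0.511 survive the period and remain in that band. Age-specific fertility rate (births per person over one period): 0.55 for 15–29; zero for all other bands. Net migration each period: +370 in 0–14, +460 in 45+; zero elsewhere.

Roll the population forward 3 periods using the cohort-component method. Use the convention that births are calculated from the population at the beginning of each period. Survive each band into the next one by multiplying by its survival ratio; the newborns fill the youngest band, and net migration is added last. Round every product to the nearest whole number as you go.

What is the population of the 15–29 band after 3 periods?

[period 1]
Births: 27200 * 0.55 = 14960
15–29: 23200 * 0.987 = 22898
30–44: 27200 * 0.986 = 26819
45+: 8300 * 0.932 + 4900 * 0.511 = 7736 + 2504 = 10240
Net migration: 0–14 + 370 → 15330; 45+ + 460 → 10700
→ [15330, 22898, 26819, 10700]
[period 2]
Births: 22898 * 0.55 = 12594
15–29: 15330 * 0.987 = 15131
30–44: 22898 * 0.986 = 22577
45+: 26819 * 0.932 + 10700 * 0.511 = 24995 + 5468 = 30463
Net migration: 0–14 + 370 → 12964; 45+ + 460 → 30923
→ [12964, 15131, 22577, 30923]
[period 3]
Births: 15131 * 0.55 = 8322
15–29: 12964 * 0.987 = 12795
30–44: 15131 * 0.986 = 14919
45+: 22577 * 0.932 + 30923 * 0.511 = 21042 + 15802 = 36844
Net migration: 0–14 + 370 → 8692; 45+ + 460 → 37304
→ [8692, 12795, 14919, 37304]

12795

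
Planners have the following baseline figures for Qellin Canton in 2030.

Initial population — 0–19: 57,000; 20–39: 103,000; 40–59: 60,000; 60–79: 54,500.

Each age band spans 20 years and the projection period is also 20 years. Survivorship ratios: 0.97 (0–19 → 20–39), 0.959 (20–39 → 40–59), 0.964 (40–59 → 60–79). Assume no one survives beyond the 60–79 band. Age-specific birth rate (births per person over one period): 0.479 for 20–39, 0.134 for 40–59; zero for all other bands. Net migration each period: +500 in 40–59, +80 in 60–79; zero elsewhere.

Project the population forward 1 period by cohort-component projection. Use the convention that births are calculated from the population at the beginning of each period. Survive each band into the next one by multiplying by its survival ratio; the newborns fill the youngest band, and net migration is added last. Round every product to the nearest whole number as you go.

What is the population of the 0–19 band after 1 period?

57377

[period 1]
Births: 103000 * 0.479 = 49337  |  60000 * 0.134 = 8040 → 57377
20–39: 57000 * 0.97 = 55290
40–59: 103000 * 0.959 = 98777
60–79: 60000 * 0.964 = 57840
Net migration: 40–59 + 500 → 99277; 60–79 + 80 → 57920
Population now: 0–19=57377, 20–39=55290, 40–59=99277, 60–79=57920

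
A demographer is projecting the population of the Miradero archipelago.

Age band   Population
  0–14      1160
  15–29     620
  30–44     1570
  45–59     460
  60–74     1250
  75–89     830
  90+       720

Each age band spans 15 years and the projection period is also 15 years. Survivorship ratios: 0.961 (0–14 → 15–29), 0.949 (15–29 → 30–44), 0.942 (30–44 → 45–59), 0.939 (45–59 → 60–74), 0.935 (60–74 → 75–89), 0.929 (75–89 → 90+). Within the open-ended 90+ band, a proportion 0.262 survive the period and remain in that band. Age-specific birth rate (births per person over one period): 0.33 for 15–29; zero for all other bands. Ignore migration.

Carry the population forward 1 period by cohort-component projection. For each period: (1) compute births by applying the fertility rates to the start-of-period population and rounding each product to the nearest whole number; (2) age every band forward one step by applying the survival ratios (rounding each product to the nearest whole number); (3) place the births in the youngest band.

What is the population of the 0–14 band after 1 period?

205

Period 1.
Births: 620 × 0.33 = 205
15–29: 1160 × 0.961 = 1115
30–44: 620 × 0.949 = 588
45–59: 1570 × 0.942 = 1479
60–74: 460 × 0.939 = 432
75–89: 1250 × 0.935 = 1169
90+: 830 × 0.929 + 720 × 0.262 = 771 + 189 = 960
Giving 205 / 1115 / 588 / 1479 / 432 / 1169 / 960.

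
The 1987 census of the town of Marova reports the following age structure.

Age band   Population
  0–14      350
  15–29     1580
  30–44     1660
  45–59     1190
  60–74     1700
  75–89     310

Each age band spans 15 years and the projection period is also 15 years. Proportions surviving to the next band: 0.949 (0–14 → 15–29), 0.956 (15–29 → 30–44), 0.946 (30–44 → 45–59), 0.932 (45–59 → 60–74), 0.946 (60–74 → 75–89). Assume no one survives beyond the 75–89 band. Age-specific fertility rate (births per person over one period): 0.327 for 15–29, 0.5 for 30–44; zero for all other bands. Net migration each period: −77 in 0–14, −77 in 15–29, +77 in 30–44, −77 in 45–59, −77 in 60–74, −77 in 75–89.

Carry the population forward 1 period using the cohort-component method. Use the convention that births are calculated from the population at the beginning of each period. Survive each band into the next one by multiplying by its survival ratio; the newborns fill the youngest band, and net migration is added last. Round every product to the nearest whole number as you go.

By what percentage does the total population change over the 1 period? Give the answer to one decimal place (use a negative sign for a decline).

5.6

— Period 1 —
Births: 1580 × 0.327 = 517, 1660 × 0.5 = 830 → total 1347
15–29: 350 × 0.949 = 332
30–44: 1580 × 0.956 = 1510
45–59: 1660 × 0.946 = 1570
60–74: 1190 × 0.932 = 1109
75–89: 1700 × 0.946 = 1608
Net migration: 0–14 − 77 → 1270; 15–29 − 77 → 255; 30–44 + 77 → 1587; 45–59 − 77 → 1493; 60–74 − 77 → 1032; 75–89 − 77 → 1531
Population now: 0–14=1270, 15–29=255, 30–44=1587, 45–59=1493, 60–74=1032, 75–89=1531
Total: 6790 → 7168; change = 378; percentage change = 5.6%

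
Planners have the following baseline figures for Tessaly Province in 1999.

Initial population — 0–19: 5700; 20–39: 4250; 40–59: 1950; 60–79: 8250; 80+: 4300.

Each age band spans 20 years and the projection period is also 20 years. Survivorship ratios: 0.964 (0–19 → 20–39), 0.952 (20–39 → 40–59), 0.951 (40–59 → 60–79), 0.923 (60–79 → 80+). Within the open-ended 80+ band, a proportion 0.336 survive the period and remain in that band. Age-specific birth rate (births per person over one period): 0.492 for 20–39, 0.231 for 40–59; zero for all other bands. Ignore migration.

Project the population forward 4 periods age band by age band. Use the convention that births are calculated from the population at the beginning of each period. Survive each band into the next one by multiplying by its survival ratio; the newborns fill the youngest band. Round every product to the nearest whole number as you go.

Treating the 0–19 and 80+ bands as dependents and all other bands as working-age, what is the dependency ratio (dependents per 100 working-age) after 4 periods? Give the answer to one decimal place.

After projecting period 1:
Births: 4250 × 0.492 = 2091 ; 1950 × 0.231 = 450 — total 2541
20–39: 5700 × 0.964 = 5495
40–59: 4250 × 0.952 = 4046
60–79: 1950 × 0.951 = 1854
80+: 8250 × 0.923 + 4300 × 0.336 = 7615 + 1445 = 9060
End of period: [2541, 5495, 4046, 1854, 9060]
After projecting period 2:
Births: 5495 × 0.492 = 2704 ; 4046 × 0.231 = 935 — total 3639
20–39: 2541 × 0.964 = 2450
40–59: 5495 × 0.952 = 5231
60–79: 4046 × 0.951 = 3848
80+: 1854 × 0.923 + 9060 × 0.336 = 1711 + 3044 = 4755
End of period: [3639, 2450, 5231, 3848, 4755]
After projecting period 3:
Births: 2450 × 0.492 = 1205 ; 5231 × 0.231 = 1208 — total 2413
20–39: 3639 × 0.964 = 3508
40–59: 2450 × 0.952 = 2332
60–79: 5231 × 0.951 = 4975
80+: 3848 × 0.923 + 4755 × 0.336 = 3552 + 1598 = 5150
End of period: [2413, 3508, 2332, 4975, 5150]
After projecting period 4:
Births: 3508 × 0.492 = 1726 ; 2332 × 0.231 = 539 — total 2265
20–39: 2413 × 0.964 = 2326
40–59: 3508 × 0.952 = 3340
60–79: 2332 × 0.951 = 2218
80+: 4975 × 0.923 + 5150 × 0.336 = 4592 + 1730 = 6322
End of period: [2265, 2326, 3340, 2218, 6322]
Dependents (band 0–19 + band 80+) = 2265 + 6322 = 8587; working-age = 7884; ratio = 8587/7884 × 100 = 108.9

108.9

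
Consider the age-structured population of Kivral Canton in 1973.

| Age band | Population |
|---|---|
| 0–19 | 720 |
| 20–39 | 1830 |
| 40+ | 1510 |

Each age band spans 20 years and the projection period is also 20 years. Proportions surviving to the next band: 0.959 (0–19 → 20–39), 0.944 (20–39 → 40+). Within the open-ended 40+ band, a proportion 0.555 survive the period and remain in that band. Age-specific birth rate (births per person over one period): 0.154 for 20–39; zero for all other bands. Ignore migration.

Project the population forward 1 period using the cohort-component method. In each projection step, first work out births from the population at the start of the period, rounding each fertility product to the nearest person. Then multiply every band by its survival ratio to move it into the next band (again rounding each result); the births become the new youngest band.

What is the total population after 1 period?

3538

[period 1]
Births: 1830 × 0.154 = 282
20–39: 720 × 0.959 = 690
40+: 1830 × 0.944 + 1510 × 0.555 = 1728 + 838 = 2566
End of period: [282, 690, 2566]
Total after period 1: 282 + 690 + 2566 = 3538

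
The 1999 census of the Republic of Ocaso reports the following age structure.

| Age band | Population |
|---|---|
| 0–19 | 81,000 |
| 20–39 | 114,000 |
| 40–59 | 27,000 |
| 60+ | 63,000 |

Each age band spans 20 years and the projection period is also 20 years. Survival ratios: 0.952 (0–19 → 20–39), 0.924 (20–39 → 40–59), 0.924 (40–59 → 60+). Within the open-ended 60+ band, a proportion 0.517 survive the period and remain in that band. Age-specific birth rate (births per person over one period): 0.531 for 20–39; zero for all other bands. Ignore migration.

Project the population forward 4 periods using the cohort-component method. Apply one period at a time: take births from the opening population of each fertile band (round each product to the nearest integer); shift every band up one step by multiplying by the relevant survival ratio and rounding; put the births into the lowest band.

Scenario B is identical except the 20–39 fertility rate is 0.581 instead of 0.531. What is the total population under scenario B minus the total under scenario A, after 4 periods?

17854

[period 1]
Births: 114000 * 0.531 = 60534
20–39: 81000 * 0.952 = 77112
40–59: 114000 * 0.924 = 105336
60+: 27000 * 0.924 + 63000 * 0.517 = 24948 + 32571 = 57519
Giving 60534 / 77112 / 105336 / 57519.
[period 2]
Births: 77112 * 0.531 = 40946
20–39: 60534 * 0.952 = 57628
40–59: 77112 * 0.924 = 71251
60+: 105336 * 0.924 + 57519 * 0.517 = 97330 + 29737 = 127067
Giving 40946 / 57628 / 71251 / 127067.
[period 3]
Births: 57628 * 0.531 = 30600
20–39: 40946 * 0.952 = 38981
40–59: 57628 * 0.924 = 53248
60+: 71251 * 0.924 + 127067 * 0.517 = 65836 + 65694 = 131530
Giving 30600 / 38981 / 53248 / 131530.
[period 4]
Births: 38981 * 0.531 = 20699
20–39: 30600 * 0.952 = 29131
40–59: 38981 * 0.924 = 36018
60+: 53248 * 0.924 + 131530 * 0.517 = 49201 + 68001 = 117202
Giving 20699 / 29131 / 36018 / 117202.
Scenario A total after 4 periods: 203050
Scenario B projection —
[period 1]
Births: 114000 * 0.581 = 66234
20–39: 81000 * 0.952 = 77112
40–59: 114000 * 0.924 = 105336
60+: 27000 * 0.924 + 63000 * 0.517 = 24948 + 32571 = 57519
Giving 66234 / 77112 / 105336 / 57519.
[period 2]
Births: 77112 * 0.581 = 44802
20–39: 66234 * 0.952 = 63055
40–59: 77112 * 0.924 = 71251
60+: 105336 * 0.924 + 57519 * 0.517 = 97330 + 29737 = 127067
Giving 44802 / 63055 / 71251 / 127067.
[period 3]
Births: 63055 * 0.581 = 36635
20–39: 44802 * 0.952 = 42652
40–59: 63055 * 0.924 = 58263
60+: 71251 * 0.924 + 127067 * 0.517 = 65836 + 65694 = 131530
Giving 36635 / 42652 / 58263 / 131530.
[period 4]
Births: 42652 * 0.581 = 24781
20–39: 36635 * 0.952 = 34877
40–59: 42652 * 0.924 = 39410
60+: 58263 * 0.924 + 131530 * 0.517 = 53835 + 68001 = 121836
Giving 24781 / 34877 / 39410 / 121836.
Scenario B total after 4 periods: 220904
Difference B − A = 220904 − 203050 = 17854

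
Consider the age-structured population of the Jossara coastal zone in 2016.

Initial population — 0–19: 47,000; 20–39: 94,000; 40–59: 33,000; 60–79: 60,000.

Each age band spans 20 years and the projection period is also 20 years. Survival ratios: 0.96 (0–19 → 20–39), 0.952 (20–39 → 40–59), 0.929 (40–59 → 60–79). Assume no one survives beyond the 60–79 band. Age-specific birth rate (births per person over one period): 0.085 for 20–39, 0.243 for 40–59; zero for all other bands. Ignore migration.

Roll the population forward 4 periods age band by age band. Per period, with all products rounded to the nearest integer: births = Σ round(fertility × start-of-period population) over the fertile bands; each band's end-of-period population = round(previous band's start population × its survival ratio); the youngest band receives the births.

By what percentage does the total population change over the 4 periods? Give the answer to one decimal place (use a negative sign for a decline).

-77.0

Let band 1 be 0–19 through band 4 = 60–79.
— Period 1 —
Births: 94000 × 0.085 = 7990 ; 33000 × 0.243 = 8019 → total 16009
Band 2: 47000 × 0.96 = 45120
Band 3: 94000 × 0.952 = 89488
Band 4: 33000 × 0.929 = 30657
Population now: 0–19=16009, 20–39=45120, 40–59=89488, 60–79=30657
— Period 2 —
Births: 45120 × 0.085 = 3835 ; 89488 × 0.243 = 21746 → total 25581
Band 2: 16009 × 0.96 = 15369
Band 3: 45120 × 0.952 = 42954
Band 4: 89488 × 0.929 = 83134
Population now: 0–19=25581, 20–39=15369, 40–59=42954, 60–79=83134
— Period 3 —
Births: 15369 × 0.085 = 1306 ; 42954 × 0.243 = 10438 → total 11744
Band 2: 25581 × 0.96 = 24558
Band 3: 15369 × 0.952 = 14631
Band 4: 42954 × 0.929 = 39904
Population now: 0–19=11744, 20–39=24558, 40–59=14631, 60–79=39904
— Period 4 —
Births: 24558 × 0.085 = 2087 ; 14631 × 0.243 = 3555 → total 5642
Band 2: 11744 × 0.96 = 11274
Band 3: 24558 × 0.952 = 23379
Band 4: 14631 × 0.929 = 13592
Population now: 0–19=5642, 20–39=11274, 40–59=23379, 60–79=13592
Total: 234000 → 53887; change = -180113; percentage change = -77.0%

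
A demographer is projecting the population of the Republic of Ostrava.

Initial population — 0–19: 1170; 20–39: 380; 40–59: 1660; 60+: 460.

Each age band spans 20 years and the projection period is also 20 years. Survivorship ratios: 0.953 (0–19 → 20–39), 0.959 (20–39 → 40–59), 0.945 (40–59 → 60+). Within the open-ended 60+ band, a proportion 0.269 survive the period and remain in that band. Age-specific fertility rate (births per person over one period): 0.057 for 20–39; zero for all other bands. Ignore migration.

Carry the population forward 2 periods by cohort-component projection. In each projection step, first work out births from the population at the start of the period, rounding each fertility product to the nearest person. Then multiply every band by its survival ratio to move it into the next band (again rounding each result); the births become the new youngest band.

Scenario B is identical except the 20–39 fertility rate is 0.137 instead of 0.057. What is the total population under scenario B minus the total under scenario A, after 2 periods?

Period 1:
Births: 380 × 0.057 = 22
20–39: 1170 × 0.953 = 1115
40–59: 380 × 0.959 = 364
60+: 1660 × 0.945 + 460 × 0.269 = 1569 + 124 = 1693
Giving 22 / 1115 / 364 / 1693.
Period 2:
Births: 1115 × 0.057 = 64
20–39: 22 × 0.953 = 21
40–59: 1115 × 0.959 = 1069
60+: 364 × 0.945 + 1693 × 0.269 = 344 + 455 = 799
Giving 64 / 21 / 1069 / 799.
Scenario A total after 2 periods: 1953
Scenario B projection —
Period 1:
Births: 380 × 0.137 = 52
20–39: 1170 × 0.953 = 1115
40–59: 380 × 0.959 = 364
60+: 1660 × 0.945 + 460 × 0.269 = 1569 + 124 = 1693
Giving 52 / 1115 / 364 / 1693.
Period 2:
Births: 1115 × 0.137 = 153
20–39: 52 × 0.953 = 50
40–59: 1115 × 0.959 = 1069
60+: 364 × 0.945 + 1693 × 0.269 = 344 + 455 = 799
Giving 153 / 50 / 1069 / 799.
Scenario B total after 2 periods: 2071
Difference B − A = 2071 − 1953 = 118

118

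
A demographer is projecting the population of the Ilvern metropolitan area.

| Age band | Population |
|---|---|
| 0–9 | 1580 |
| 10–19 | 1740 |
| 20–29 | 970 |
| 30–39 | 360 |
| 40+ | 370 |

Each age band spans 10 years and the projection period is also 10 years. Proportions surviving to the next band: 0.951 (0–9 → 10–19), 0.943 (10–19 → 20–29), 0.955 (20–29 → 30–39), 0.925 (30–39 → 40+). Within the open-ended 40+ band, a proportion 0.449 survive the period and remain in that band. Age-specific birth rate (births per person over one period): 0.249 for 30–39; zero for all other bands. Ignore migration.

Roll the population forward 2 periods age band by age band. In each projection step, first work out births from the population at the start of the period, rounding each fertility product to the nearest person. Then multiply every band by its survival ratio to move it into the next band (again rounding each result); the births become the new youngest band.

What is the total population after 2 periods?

[period 1]
Births: 360 × 0.249 = 90
10–19: 1580 × 0.951 = 1503
20–29: 1740 × 0.943 = 1641
30–39: 970 × 0.955 = 926
40+: 360 × 0.925 + 370 × 0.449 = 333 + 166 = 499
Population now: 0–9=90, 10–19=1503, 20–29=1641, 30–39=926, 40+=499
[period 2]
Births: 926 × 0.249 = 231
10–19: 90 × 0.951 = 86
20–29: 1503 × 0.943 = 1417
30–39: 1641 × 0.955 = 1567
40+: 926 × 0.925 + 499 × 0.449 = 857 + 224 = 1081
Population now: 0–9=231, 10–19=86, 20–29=1417, 30–39=1567, 40+=1081
Total after period 2: 231 + 86 + 1417 + 1567 + 1081 = 4382

4382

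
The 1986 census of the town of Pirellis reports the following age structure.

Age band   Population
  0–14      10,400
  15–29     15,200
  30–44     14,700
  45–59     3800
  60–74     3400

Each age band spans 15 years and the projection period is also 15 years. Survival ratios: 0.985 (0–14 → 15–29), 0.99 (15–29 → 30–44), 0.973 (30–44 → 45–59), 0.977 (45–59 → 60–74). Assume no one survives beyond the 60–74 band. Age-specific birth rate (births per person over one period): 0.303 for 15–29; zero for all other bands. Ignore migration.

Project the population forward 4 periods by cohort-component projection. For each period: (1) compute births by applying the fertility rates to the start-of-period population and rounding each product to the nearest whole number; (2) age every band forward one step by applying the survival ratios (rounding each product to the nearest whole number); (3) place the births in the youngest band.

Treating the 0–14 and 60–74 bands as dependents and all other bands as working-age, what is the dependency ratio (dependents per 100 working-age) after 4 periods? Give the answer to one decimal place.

120.8

Call the bands 1 to 5, youngest first.
[period 1]
Births: 15200 * 0.303 = 4606
Band 2: 10400 * 0.985 = 10244
Band 3: 15200 * 0.99 = 15048
Band 4: 14700 * 0.973 = 14303
Band 5: 3800 * 0.977 = 3713
Giving 4606 / 10244 / 15048 / 14303 / 3713.
[period 2]
Births: 10244 * 0.303 = 3104
Band 2: 4606 * 0.985 = 4537
Band 3: 10244 * 0.99 = 10142
Band 4: 15048 * 0.973 = 14642
Band 5: 14303 * 0.977 = 13974
Giving 3104 / 4537 / 10142 / 14642 / 13974.
[period 3]
Births: 4537 * 0.303 = 1375
Band 2: 3104 * 0.985 = 3057
Band 3: 4537 * 0.99 = 4492
Band 4: 10142 * 0.973 = 9868
Band 5: 14642 * 0.977 = 14305
Giving 1375 / 3057 / 4492 / 9868 / 14305.
[period 4]
Births: 3057 * 0.303 = 926
Band 2: 1375 * 0.985 = 1354
Band 3: 3057 * 0.99 = 3026
Band 4: 4492 * 0.973 = 4371
Band 5: 9868 * 0.977 = 9641
Giving 926 / 1354 / 3026 / 4371 / 9641.
Dependents (band 0–14 + band 60–74) = 926 + 9641 = 10567; working-age = 8751; ratio = 10567/8751 × 100 = 120.8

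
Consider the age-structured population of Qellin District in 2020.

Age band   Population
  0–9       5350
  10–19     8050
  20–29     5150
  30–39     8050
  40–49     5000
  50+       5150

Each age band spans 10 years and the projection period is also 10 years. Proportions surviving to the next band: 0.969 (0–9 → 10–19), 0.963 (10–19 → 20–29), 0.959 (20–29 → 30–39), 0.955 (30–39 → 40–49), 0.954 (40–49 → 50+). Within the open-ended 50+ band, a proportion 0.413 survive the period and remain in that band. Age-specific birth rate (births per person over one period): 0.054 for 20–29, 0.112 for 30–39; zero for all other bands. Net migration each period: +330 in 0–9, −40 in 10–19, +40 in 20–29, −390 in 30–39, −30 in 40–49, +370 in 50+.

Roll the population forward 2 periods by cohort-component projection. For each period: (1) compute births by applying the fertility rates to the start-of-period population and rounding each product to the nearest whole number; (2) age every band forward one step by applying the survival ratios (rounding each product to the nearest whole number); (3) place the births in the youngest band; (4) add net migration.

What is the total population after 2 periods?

29751

Numbering the bands 1..6 from youngest to oldest:
— Period 1 —
Births: 5150 × 0.054 = 278 ; 8050 × 0.112 = 902 ⇒ total 1180
Band 2: 5350 × 0.969 = 5184
Band 3: 8050 × 0.963 = 7752
Band 4: 5150 × 0.959 = 4939
Band 5: 8050 × 0.955 = 7688
Band 6: 5000 × 0.954 + 5150 × 0.413 = 4770 + 2127 = 6897
Net migration: Band 1 + 330 → 1510; Band 2 − 40 → 5144; Band 3 + 40 → 7792; Band 4 − 390 → 4549; Band 5 − 30 → 7658; Band 6 + 370 → 7267
Population now: 0–9=1510, 10–19=5144, 20–29=7792, 30–39=4549, 40–49=7658, 50+=7267
— Period 2 —
Births: 7792 × 0.054 = 421 ; 4549 × 0.112 = 509 ⇒ total 930
Band 2: 1510 × 0.969 = 1463
Band 3: 5144 × 0.963 = 4954
Band 4: 7792 × 0.959 = 7473
Band 5: 4549 × 0.955 = 4344
Band 6: 7658 × 0.954 + 7267 × 0.413 = 7306 + 3001 = 10307
Net migration: Band 1 + 330 → 1260; Band 2 − 40 → 1423; Band 3 + 40 → 4994; Band 4 − 390 → 7083; Band 5 − 30 → 4314; Band 6 + 370 → 10677
Population now: 0–9=1260, 10–19=1423, 20–29=4994, 30–39=7083, 40–49=4314, 50+=10677
Total after period 2: 1260 + 1423 + 4994 + 7083 + 4314 + 10677 = 29751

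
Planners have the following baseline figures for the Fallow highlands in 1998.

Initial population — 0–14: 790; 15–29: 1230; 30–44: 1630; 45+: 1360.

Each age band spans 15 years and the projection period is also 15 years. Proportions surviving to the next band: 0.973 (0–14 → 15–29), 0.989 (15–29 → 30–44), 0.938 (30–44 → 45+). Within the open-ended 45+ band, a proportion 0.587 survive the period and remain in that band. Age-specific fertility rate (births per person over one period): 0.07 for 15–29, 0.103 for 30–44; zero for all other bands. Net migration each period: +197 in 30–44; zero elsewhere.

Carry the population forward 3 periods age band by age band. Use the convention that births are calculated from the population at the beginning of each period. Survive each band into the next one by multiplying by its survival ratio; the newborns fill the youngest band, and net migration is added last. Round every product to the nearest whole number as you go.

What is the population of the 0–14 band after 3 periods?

116

(Groups numbered youngest = 1 to oldest = 4.)
Period 1:
Births: 1230 × 0.07 = 86, 1630 × 0.103 = 168 — total 254
Group 2: 790 × 0.973 = 769
Group 3: 1230 × 0.989 = 1216
Group 4: 1630 × 0.938 + 1360 × 0.587 = 1529 + 798 = 2327
Net migration: Group 3 + 197 → 1413
→ [254, 769, 1413, 2327]
Period 2:
Births: 769 × 0.07 = 54, 1413 × 0.103 = 146 — total 200
Group 2: 254 × 0.973 = 247
Group 3: 769 × 0.989 = 761
Group 4: 1413 × 0.938 + 2327 × 0.587 = 1325 + 1366 = 2691
Net migration: Group 3 + 197 → 958
→ [200, 247, 958, 2691]
Period 3:
Births: 247 × 0.07 = 17, 958 × 0.103 = 99 — total 116
Group 2: 200 × 0.973 = 195
Group 3: 247 × 0.989 = 244
Group 4: 958 × 0.938 + 2691 × 0.587 = 899 + 1580 = 2479
Net migration: Group 3 + 197 → 441
→ [116, 195, 441, 2479]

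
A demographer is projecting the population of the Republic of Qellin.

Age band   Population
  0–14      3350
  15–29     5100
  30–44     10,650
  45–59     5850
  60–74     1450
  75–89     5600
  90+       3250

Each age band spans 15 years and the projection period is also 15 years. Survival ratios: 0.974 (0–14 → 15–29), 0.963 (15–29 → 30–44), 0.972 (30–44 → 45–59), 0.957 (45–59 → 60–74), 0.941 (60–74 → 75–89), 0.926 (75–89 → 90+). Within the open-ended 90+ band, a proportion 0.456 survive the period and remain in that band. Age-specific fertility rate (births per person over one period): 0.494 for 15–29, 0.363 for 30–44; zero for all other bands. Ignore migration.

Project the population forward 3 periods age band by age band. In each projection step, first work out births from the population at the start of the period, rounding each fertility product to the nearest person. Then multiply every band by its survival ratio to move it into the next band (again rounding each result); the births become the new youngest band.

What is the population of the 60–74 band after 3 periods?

(Bands numbered youngest = 1 to oldest = 7.)
Period 1:
Births: 5100 × 0.494 = 2519, 10650 × 0.363 = 3866 → total 6385
Band 2: 3350 × 0.974 = 3263
Band 3: 5100 × 0.963 = 4911
Band 4: 10650 × 0.972 = 10352
Band 5: 5850 × 0.957 = 5598
Band 6: 1450 × 0.941 = 1364
Band 7: 5600 × 0.926 + 3250 × 0.456 = 5186 + 1482 = 6668
Giving 6385 / 3263 / 4911 / 10352 / 5598 / 1364 / 6668.
Period 2:
Births: 3263 × 0.494 = 1612, 4911 × 0.363 = 1783 → total 3395
Band 2: 6385 × 0.974 = 6219
Band 3: 3263 × 0.963 = 3142
Band 4: 4911 × 0.972 = 4773
Band 5: 10352 × 0.957 = 9907
Band 6: 5598 × 0.941 = 5268
Band 7: 1364 × 0.926 + 6668 × 0.456 = 1263 + 3041 = 4304
Giving 3395 / 6219 / 3142 / 4773 / 9907 / 5268 / 4304.
Period 3:
Births: 6219 × 0.494 = 3072, 3142 × 0.363 = 1141 → total 4213
Band 2: 3395 × 0.974 = 3307
Band 3: 6219 × 0.963 = 5989
Band 4: 3142 × 0.972 = 3054
Band 5: 4773 × 0.957 = 4568
Band 6: 9907 × 0.941 = 9322
Band 7: 5268 × 0.926 + 4304 × 0.456 = 4878 + 1963 = 6841
Giving 4213 / 3307 / 5989 / 3054 / 4568 / 9322 / 6841.

4568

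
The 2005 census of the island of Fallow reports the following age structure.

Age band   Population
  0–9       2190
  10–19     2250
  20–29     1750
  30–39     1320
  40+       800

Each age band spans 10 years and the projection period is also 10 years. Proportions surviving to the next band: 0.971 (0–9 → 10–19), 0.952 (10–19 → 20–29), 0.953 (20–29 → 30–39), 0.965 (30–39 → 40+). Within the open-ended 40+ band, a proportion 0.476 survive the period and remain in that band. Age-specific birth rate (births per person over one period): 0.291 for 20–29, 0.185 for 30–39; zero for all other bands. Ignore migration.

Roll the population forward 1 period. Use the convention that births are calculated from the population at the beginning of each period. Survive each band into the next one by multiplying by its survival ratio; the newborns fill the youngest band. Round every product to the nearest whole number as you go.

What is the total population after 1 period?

8344

— Period 1 —
Births: 1750 * 0.291 = 509 ; 1320 * 0.185 = 244 ⇒ total 753
10–19: 2190 * 0.971 = 2126
20–29: 2250 * 0.952 = 2142
30–39: 1750 * 0.953 = 1668
40+: 1320 * 0.965 + 800 * 0.476 = 1274 + 381 = 1655
→ [753, 2126, 2142, 1668, 1655]
Total after period 1: 753 + 2126 + 2142 + 1668 + 1655 = 8344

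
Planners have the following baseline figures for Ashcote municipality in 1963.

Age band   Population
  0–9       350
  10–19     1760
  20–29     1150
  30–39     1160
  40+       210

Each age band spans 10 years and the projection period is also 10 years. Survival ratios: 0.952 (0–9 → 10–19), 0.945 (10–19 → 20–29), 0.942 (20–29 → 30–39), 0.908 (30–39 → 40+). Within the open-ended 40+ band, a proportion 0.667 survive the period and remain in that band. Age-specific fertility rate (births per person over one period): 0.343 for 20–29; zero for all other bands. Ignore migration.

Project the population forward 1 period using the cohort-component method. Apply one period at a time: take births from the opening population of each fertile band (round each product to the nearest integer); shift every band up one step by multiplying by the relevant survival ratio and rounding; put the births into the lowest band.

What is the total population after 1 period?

4666

Let band 1 be 0–9 through band 5 = 40+.
After projecting period 1:
Births: 1150 * 0.343 = 394
Band 2: 350 * 0.952 = 333
Band 3: 1760 * 0.945 = 1663
Band 4: 1150 * 0.942 = 1083
Band 5: 1160 * 0.908 + 210 * 0.667 = 1053 + 140 = 1193
→ [394, 333, 1663, 1083, 1193]
Total after period 1: 394 + 333 + 1663 + 1083 + 1193 = 4666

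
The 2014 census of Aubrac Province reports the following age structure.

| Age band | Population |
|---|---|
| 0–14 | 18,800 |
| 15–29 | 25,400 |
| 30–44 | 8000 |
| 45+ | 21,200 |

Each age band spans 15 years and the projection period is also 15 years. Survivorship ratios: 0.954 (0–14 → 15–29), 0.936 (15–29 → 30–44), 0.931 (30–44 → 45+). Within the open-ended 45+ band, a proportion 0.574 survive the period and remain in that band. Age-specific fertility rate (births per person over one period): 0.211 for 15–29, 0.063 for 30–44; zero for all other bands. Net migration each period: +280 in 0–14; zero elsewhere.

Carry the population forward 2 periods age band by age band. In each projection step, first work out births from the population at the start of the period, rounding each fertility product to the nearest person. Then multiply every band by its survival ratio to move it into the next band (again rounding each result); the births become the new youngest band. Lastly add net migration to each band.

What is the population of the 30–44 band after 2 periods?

(Groups numbered youngest = 1 to oldest = 4.)
[period 1]
Births: 25400 × 0.211 = 5359 ; 8000 × 0.063 = 504 ⇒ total 5863
Group 2: 18800 × 0.954 = 17935
Group 3: 25400 × 0.936 = 23774
Group 4: 8000 × 0.931 + 21200 × 0.574 = 7448 + 12169 = 19617
Net migration: Group 1 + 280 → 6143
→ [6143, 17935, 23774, 19617]
[period 2]
Births: 17935 × 0.211 = 3784 ; 23774 × 0.063 = 1498 ⇒ total 5282
Group 2: 6143 × 0.954 = 5860
Group 3: 17935 × 0.936 = 16787
Group 4: 23774 × 0.931 + 19617 × 0.574 = 22134 + 11260 = 33394
Net migration: Group 1 + 280 → 5562
→ [5562, 5860, 16787, 33394]

16787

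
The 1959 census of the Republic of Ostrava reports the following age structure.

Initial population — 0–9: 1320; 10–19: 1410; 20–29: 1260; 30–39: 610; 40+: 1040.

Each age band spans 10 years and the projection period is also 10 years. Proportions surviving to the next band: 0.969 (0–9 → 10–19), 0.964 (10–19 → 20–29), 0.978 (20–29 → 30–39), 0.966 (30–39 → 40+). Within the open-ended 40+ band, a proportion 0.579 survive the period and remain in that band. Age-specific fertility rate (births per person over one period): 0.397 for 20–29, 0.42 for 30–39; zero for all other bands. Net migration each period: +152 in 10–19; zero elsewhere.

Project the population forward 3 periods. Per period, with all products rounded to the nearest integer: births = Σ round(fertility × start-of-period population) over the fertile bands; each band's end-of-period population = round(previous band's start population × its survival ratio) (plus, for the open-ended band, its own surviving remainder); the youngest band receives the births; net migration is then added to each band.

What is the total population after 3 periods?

Let band 1 be 0–9 through band 5 = 40+.
After projecting period 1:
Births: 1260 × 0.397 = 500, 610 × 0.42 = 256 ⇒ total 756
Band 2: 1320 × 0.969 = 1279
Band 3: 1410 × 0.964 = 1359
Band 4: 1260 × 0.978 = 1232
Band 5: 610 × 0.966 + 1040 × 0.579 = 589 + 602 = 1191
Net migration: Band 2 + 152 → 1431
→ [756, 1431, 1359, 1232, 1191]
After projecting period 2:
Births: 1359 × 0.397 = 540, 1232 × 0.42 = 517 ⇒ total 1057
Band 2: 756 × 0.969 = 733
Band 3: 1431 × 0.964 = 1379
Band 4: 1359 × 0.978 = 1329
Band 5: 1232 × 0.966 + 1191 × 0.579 = 1190 + 690 = 1880
Net migration: Band 2 + 152 → 885
→ [1057, 885, 1379, 1329, 1880]
After projecting period 3:
Births: 1379 × 0.397 = 547, 1329 × 0.42 = 558 ⇒ total 1105
Band 2: 1057 × 0.969 = 1024
Band 3: 885 × 0.964 = 853
Band 4: 1379 × 0.978 = 1349
Band 5: 1329 × 0.966 + 1880 × 0.579 = 1284 + 1089 = 2373
Net migration: Band 2 + 152 → 1176
→ [1105, 1176, 853, 1349, 2373]
Total after period 3: 1105 + 1176 + 853 + 1349 + 2373 = 6856

6856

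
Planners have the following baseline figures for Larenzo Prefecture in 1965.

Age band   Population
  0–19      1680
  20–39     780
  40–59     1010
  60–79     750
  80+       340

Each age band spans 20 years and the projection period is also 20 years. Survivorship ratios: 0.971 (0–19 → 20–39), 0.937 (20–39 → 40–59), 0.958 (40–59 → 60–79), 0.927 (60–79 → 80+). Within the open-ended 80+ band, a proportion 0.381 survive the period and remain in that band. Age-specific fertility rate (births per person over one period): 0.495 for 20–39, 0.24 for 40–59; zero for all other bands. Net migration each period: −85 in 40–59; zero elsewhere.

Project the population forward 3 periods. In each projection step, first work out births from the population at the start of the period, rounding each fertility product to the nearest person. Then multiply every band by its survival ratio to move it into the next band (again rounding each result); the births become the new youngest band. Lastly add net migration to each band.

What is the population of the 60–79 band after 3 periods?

1382

Let band 1 be 0–19 through band 5 = 80+.
[period 1]
Births: 780 × 0.495 = 386  |  1010 × 0.24 = 242 — total 628
Band 2: 1680 × 0.971 = 1631
Band 3: 780 × 0.937 = 731
Band 4: 1010 × 0.958 = 968
Band 5: 750 × 0.927 + 340 × 0.381 = 695 + 130 = 825
Net migration: Band 3 − 85 → 646
End of period: [628, 1631, 646, 968, 825]
[period 2]
Births: 1631 × 0.495 = 807  |  646 × 0.24 = 155 — total 962
Band 2: 628 × 0.971 = 610
Band 3: 1631 × 0.937 = 1528
Band 4: 646 × 0.958 = 619
Band 5: 968 × 0.927 + 825 × 0.381 = 897 + 314 = 1211
Net migration: Band 3 − 85 → 1443
End of period: [962, 610, 1443, 619, 1211]
[period 3]
Births: 610 × 0.495 = 302  |  1443 × 0.24 = 346 — total 648
Band 2: 962 × 0.971 = 934
Band 3: 610 × 0.937 = 572
Band 4: 1443 × 0.958 = 1382
Band 5: 619 × 0.927 + 1211 × 0.381 = 574 + 461 = 1035
Net migration: Band 3 − 85 → 487
End of period: [648, 934, 487, 1382, 1035]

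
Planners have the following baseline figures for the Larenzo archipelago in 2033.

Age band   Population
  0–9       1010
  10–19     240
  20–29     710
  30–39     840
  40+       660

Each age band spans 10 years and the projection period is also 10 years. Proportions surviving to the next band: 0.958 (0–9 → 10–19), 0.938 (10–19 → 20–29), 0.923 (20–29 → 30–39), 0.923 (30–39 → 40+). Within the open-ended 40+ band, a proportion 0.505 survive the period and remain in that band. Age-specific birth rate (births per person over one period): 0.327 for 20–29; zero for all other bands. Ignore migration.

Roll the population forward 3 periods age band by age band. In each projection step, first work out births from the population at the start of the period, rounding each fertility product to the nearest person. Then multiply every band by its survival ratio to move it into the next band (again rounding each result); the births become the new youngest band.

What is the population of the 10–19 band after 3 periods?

71

Numbering the groups 1..5 from youngest to oldest:
— Period 1 —
Births: 710 × 0.327 = 232
Group 2: 1010 × 0.958 = 968
Group 3: 240 × 0.938 = 225
Group 4: 710 × 0.923 = 655
Group 5: 840 × 0.923 + 660 × 0.505 = 775 + 333 = 1108
End of period: [232, 968, 225, 655, 1108]
— Period 2 —
Births: 225 × 0.327 = 74
Group 2: 232 × 0.958 = 222
Group 3: 968 × 0.938 = 908
Group 4: 225 × 0.923 = 208
Group 5: 655 × 0.923 + 1108 × 0.505 = 605 + 560 = 1165
End of period: [74, 222, 908, 208, 1165]
— Period 3 —
Births: 908 × 0.327 = 297
Group 2: 74 × 0.958 = 71
Group 3: 222 × 0.938 = 208
Group 4: 908 × 0.923 = 838
Group 5: 208 × 0.923 + 1165 × 0.505 = 192 + 588 = 780
End of period: [297, 71, 208, 838, 780]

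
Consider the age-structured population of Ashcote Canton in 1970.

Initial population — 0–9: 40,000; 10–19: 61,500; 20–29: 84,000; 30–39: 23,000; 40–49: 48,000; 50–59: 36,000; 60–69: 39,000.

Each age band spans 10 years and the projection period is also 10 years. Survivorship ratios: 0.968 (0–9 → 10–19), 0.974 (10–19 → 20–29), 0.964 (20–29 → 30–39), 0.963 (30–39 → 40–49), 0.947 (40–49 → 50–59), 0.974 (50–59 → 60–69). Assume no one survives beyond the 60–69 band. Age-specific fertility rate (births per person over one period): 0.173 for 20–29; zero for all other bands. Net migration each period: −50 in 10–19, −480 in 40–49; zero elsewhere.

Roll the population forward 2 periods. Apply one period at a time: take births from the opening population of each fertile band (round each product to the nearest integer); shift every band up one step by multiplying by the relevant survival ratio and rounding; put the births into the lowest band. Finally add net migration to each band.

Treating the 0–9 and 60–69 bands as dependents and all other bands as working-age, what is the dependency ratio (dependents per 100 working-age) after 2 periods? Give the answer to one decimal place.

26.3

(Bands numbered youngest = 1 to oldest = 7.)
— Period 1 —
Births: 84000 * 0.173 = 14532
Band 2: 40000 * 0.968 = 38720
Band 3: 61500 * 0.974 = 59901
Band 4: 84000 * 0.964 = 80976
Band 5: 23000 * 0.963 = 22149
Band 6: 48000 * 0.947 = 45456
Band 7: 36000 * 0.974 = 35064
Net migration: Band 2 − 50 → 38670; Band 5 − 480 → 21669
→ [14532, 38670, 59901, 80976, 21669, 45456, 35064]
— Period 2 —
Births: 59901 * 0.173 = 10363
Band 2: 14532 * 0.968 = 14067
Band 3: 38670 * 0.974 = 37665
Band 4: 59901 * 0.964 = 57745
Band 5: 80976 * 0.963 = 77980
Band 6: 21669 * 0.947 = 20521
Band 7: 45456 * 0.974 = 44274
Net migration: Band 2 − 50 → 14017; Band 5 − 480 → 77500
→ [10363, 14017, 37665, 57745, 77500, 20521, 44274]
Dependents (band 0–9 + band 60–69) = 10363 + 44274 = 54637; working-age = 207448; ratio = 54637/207448 × 100 = 26.3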